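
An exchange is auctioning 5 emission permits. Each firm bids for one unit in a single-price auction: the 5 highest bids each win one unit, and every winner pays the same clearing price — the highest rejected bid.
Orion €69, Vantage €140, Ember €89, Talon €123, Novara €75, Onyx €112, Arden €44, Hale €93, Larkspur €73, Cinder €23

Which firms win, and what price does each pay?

Sorting: 140 (Vantage), 123 (Talon), 112 (Onyx), 93 (Hale), 89 (Ember), 75 (Novara), 73 (Larkspur), …
The 5 highest are Vantage, Talon, Onyx, Hale, Ember.
First losing bid is Novara's €75, which sets the uniform price.

Vantage, Talon, Onyx, Hale, Ember; each pays €75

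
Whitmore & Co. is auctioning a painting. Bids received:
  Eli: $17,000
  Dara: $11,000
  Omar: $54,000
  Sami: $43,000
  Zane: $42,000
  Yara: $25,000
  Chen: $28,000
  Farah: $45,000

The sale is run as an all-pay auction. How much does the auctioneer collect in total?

Total revenue: $265,000

All-pay auction: the highest bidder wins the item, but every bidder pays their own bid.
Bids ranked: 54,000 (Omar) > 45,000 (Farah) > 43,000 (Sami) > 42,000 (Zane) > 28,000 (Chen) > 25,000 (Yara) > …
Every bidder forfeits their bid regardless of winning.
Revenue = 17,000 + 11,000 + 54,000 + 43,000 + 42,000 + 25,000 + 28,000 + 45,000 = $265,000.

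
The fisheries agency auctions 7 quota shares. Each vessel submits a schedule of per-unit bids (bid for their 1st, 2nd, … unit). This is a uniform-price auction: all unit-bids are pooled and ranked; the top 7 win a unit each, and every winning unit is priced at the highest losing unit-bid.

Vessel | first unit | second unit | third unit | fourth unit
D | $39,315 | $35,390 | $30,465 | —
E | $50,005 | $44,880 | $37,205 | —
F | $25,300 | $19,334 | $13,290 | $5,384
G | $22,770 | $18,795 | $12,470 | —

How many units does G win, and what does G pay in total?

G: 0 units, pays $0

Merging the schedules and taking the best 7: 50,005 (E-1), 44,880 (E-2), 39,315 (D-1), 37,205 (E-3), 35,390 (D-2), 30,465 (D-3), 25,300 (F-1)
The (k+1)-th unit-bid is $22,770.
G wins 0 unit(s) at $22,770 each.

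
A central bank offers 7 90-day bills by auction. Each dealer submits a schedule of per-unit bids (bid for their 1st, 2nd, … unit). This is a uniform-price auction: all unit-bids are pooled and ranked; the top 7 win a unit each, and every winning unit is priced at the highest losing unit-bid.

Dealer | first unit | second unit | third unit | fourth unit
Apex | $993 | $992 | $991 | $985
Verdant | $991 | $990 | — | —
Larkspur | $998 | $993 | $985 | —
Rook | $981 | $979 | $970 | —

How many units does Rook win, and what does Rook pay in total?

Rook: 0 units, pays $0

Pooled unit-bids ranked (top 7): 998 (Larkspur-1), 993 (Apex-1), 993 (Larkspur-2), 992 (Apex-2), 991 (Apex-3), 991 (Verdant-1), 990 (Verdant-2)
First bid not allocated: $985.
Rook wins 0 unit(s) at $985 each.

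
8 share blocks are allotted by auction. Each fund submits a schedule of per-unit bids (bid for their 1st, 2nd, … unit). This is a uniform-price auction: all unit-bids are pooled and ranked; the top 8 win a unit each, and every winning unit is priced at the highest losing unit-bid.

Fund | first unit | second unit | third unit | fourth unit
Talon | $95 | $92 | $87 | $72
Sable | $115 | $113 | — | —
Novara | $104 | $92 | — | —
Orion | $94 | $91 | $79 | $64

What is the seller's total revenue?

Total revenue: $696

Merging the schedules and taking the best 8: 115 (Sable-1), 113 (Sable-2), 104 (Novara-1), 95 (Talon-1), 94 (Orion-1), 92 (Talon-2), 92 (Novara-2), 91 (Orion-2)
The (k+1)-th unit-bid is $87.
Allocation: Novara 2, Orion 2, Sable 2, Talon 2. Every unit priced at $87.
Revenue = 8 × 87 = $696.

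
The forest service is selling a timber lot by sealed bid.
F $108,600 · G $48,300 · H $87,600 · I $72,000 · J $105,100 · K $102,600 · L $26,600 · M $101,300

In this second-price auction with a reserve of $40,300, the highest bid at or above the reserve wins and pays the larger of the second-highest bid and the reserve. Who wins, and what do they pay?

F pays $105,100

Rule: the highest bid at or above the reserve wins and pays the larger of the second-highest bid and the reserve.
Bids ranked: 108,600 (F) > 105,100 (J) > 102,600 (K) > 101,300 (M) > 87,600 (H) > 72,000 (I) > …
Highest eligible bid: F at $108,600.
Second-highest bid $105,100 exceeds the reserve $40,300 → payment $105,100.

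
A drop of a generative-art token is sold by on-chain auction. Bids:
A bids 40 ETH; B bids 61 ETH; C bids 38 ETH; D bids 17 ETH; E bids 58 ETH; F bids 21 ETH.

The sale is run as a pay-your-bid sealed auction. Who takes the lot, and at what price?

Pay-your-bid sealed auction: the highest bidder wins and pays their own bid.
Bids in order: 61 (B) > 58 (E) > 40 (A) > 38 (C) > 21 (F) > 17 (D)
First-price: B pays what they bid, 61 ETH.

B pays 61 ETH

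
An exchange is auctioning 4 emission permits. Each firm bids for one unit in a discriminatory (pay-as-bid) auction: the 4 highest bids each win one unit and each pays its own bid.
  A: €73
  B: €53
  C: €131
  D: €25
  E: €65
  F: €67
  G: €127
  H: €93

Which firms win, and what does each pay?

Sorting: 131 (C), 127 (G), 93 (H), 73 (A), 67 (F), 65 (E), …
The 4 highest are C, G, H, A.
Each winner pays its own bid: C €131, G €127, H €93, A €73.

C €131, G €127, H €93, A €73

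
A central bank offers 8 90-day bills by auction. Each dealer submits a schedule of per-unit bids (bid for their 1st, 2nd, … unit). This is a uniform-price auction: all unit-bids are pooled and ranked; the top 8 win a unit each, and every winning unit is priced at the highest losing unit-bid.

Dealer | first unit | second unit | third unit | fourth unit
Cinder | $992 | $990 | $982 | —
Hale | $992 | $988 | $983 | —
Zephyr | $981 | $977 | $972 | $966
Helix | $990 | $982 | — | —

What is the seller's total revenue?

Total revenue: $7,848

Merging the schedules and taking the best 8: 992 (Cinder-1), 992 (Hale-1), 990 (Cinder-2), 990 (Helix-1), 988 (Hale-2), 983 (Hale-3), 982 (Cinder-3), 982 (Helix-2)
The (k+1)-th unit-bid is $981.
Allocation: Cinder 3, Hale 3, Helix 2. Every unit priced at $981.
Revenue = 8 × 981 = $7,848.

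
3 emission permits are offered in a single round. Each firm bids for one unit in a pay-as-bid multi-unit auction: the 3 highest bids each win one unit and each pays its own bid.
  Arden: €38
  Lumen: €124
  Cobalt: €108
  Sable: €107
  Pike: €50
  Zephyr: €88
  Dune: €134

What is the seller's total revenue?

Bids ranked high→low: 134 (Dune), 124 (Lumen), 108 (Cobalt), 107 (Sable), 88 (Zephyr), …
Top 3: Dune, Lumen, Cobalt.
Total revenue = 134 + 124 + 108 = €366.

Total revenue: €366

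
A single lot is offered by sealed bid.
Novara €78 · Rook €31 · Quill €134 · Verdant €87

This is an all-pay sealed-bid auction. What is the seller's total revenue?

Bids ranked: 134 (Quill) > 87 (Verdant) > 78 (Novara) > 31 (Rook)
Every bidder forfeits their bid regardless of winning.
Revenue = 78 + 31 + 134 + 87 = €330.

Total revenue: €330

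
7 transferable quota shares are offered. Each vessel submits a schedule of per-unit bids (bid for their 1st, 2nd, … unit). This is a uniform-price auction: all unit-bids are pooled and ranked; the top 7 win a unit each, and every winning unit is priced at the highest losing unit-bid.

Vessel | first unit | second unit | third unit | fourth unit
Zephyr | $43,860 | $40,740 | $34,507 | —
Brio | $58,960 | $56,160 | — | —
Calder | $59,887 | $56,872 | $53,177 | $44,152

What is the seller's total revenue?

Pooled unit-bids ranked (top 7): 59,887 (Calder-1), 58,960 (Brio-1), 56,872 (Calder-2), 56,160 (Brio-2), 53,177 (Calder-3), 44,152 (Calder-4), 43,860 (Zephyr-1)
The (k+1)-th unit-bid is $40,740.
Allocation: Brio 2, Calder 4, Zephyr 1. Every unit priced at $40,740.
Revenue = 7 × 40,740 = $285,180.

Total revenue: $285,180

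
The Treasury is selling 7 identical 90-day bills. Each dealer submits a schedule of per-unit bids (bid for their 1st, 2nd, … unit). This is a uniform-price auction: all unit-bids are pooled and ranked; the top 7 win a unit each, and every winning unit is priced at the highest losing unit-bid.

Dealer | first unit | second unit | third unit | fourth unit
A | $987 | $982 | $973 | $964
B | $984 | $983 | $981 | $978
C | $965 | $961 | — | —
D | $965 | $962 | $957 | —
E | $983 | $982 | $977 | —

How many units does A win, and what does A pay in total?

A: 2 units, pays $1,956

Merging the schedules and taking the best 7: 987 (A-1), 984 (B-1), 983 (B-2), 983 (E-1), 982 (A-2), 982 (E-2), 981 (B-3)
First bid not allocated: $978.
A wins 2 unit(s) at $978 each.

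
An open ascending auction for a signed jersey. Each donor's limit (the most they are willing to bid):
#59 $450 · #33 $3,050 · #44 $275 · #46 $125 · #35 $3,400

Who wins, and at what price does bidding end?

Sorting limits: 3,400 (#35) > 3,050 (#33) > 450 (#59) > 275 (#44) > 125 (#46)
#33 is the last rival to drop out, at $3,050; #35 remains and wins at that price.

#35 wins at $3,050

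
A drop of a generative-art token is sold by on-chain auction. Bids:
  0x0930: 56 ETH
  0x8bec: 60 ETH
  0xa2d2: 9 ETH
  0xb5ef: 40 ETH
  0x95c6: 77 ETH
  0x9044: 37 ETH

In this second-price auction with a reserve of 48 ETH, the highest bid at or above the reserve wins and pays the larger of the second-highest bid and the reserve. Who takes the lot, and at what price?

Second-price auction with a reserve of 48 ETH: the highest bid at or above the reserve wins and pays the larger of the second-highest bid and the reserve.
Bids ranked: 77 (0x95c6) > 60 (0x8bec) > 56 (0x0930) > 40 (0xb5ef) > 37 (0x9044) > 9 (0xa2d2)
Highest eligible bid: 0x95c6 at 77 ETH.
Second-highest bid 60 ETH exceeds the reserve 48 ETH → payment 60 ETH.

0x95c6 pays 60 ETH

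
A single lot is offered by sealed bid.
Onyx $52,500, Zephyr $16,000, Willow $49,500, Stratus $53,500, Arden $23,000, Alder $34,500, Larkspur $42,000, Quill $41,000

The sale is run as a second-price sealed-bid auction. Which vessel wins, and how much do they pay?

Rule: the highest bidder wins and pays the second-highest bid.
Bids in order: 53,500 (Stratus) > 52,500 (Onyx) > 49,500 (Willow) > 42,000 (Larkspur) > 41,000 (Quill) > 34,500 (Alder) > …
Stratus wins with the highest bid; price is set by the runner-up at $52,500.

Stratus pays $52,500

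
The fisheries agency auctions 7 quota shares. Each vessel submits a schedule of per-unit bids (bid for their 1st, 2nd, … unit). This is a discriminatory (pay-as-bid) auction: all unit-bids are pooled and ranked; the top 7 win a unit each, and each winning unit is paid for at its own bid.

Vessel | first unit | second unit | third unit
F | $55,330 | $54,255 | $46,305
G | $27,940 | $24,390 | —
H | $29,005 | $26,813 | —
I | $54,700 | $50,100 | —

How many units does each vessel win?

F 3, G 1, H 1, I 2

All unit-bids, highest first — top 7: 55,330 (F-1), 54,700 (I-1), 54,255 (F-2), 50,100 (I-2), 46,305 (F-3), 29,005 (H-1), 27,940 (G-1)
Next rejected bid: $26,813 (not a price — pay-as-bid).
Allocation: F 3, G 1, H 1, I 2.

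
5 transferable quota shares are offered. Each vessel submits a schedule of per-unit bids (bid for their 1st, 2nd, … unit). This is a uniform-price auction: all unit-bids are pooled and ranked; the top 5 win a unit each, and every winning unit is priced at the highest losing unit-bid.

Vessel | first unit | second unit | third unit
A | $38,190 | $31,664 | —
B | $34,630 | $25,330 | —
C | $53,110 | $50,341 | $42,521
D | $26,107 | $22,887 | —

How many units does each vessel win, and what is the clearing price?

All unit-bids, highest first — top 5: 53,110 (C-1), 50,341 (C-2), 42,521 (C-3), 38,190 (A-1), 34,630 (B-1)
Highest rejected unit-bid = $31,664.
Allocation: A 1, B 1, C 3.

A 1, B 1, C 3; clearing price $31,664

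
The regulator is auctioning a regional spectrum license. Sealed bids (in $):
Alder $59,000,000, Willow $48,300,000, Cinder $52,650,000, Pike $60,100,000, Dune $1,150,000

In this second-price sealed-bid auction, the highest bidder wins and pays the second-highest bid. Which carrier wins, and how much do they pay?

Sorting bids: 60,100,000 (Pike) > 59,000,000 (Alder) > 52,650,000 (Cinder) > 48,300,000 (Willow) > 1,150,000 (Dune)
Pike wins with the highest bid; price is set by the runner-up at $59,000,000.

Pike pays $59,000,000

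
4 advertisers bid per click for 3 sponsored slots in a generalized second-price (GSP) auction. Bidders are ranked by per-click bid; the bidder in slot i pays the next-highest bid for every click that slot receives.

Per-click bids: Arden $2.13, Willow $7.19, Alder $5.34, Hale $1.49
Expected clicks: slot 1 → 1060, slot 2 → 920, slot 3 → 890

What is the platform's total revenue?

Ranked by bid: $7.19 (Willow) > $5.34 (Alder) > $2.13 (Arden) > $1.49 (Hale)
Slot 1: Willow pays $5.34 × 1060 = $5660.40
Slot 2: Alder pays $2.13 × 920 = $1959.60
Slot 3: Arden pays $1.49 × 890 = $1326.10
Total = $8946.10

Total revenue: $8946.10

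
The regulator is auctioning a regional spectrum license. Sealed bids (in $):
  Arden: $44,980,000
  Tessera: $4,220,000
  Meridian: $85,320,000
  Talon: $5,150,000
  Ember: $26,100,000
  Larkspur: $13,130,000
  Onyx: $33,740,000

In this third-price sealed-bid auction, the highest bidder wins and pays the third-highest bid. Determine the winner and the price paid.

Bids ranked: 85,320,000 (Meridian) > 44,980,000 (Arden) > 33,740,000 (Onyx) > 26,100,000 (Ember) > 13,130,000 (Larkspur) > 5,150,000 (Talon) > …
Meridian is highest; pays the third-highest bid, $33,740,000.

Meridian pays $33,740,000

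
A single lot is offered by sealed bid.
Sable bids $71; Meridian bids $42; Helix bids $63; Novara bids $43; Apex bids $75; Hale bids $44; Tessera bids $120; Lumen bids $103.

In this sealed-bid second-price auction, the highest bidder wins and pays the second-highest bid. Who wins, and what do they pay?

Tessera pays $103

Sealed-bid second-price auction: the highest bidder wins and pays the second-highest bid.
Sorting bids: 120 (Tessera) > 103 (Lumen) > 75 (Apex) > 71 (Sable) > 63 (Helix) > 44 (Hale) > …
Tessera is highest; pays the second-highest bid, $103.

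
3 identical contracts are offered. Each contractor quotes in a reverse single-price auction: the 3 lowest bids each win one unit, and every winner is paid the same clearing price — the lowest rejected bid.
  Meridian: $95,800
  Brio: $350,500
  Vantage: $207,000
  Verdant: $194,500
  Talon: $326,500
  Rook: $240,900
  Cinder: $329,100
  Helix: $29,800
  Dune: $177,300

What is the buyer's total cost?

Total cost: $583,500

Bids ranked low→high: 29,800 (Helix), 95,800 (Meridian), 177,300 (Dune), 194,500 (Verdant), 207,000 (Vantage), …
The 3 lowest are Helix, Meridian, Dune.
First losing bid is Verdant's $194,500, which sets the uniform price.
Total cost = 3 × $194,500 = $583,500.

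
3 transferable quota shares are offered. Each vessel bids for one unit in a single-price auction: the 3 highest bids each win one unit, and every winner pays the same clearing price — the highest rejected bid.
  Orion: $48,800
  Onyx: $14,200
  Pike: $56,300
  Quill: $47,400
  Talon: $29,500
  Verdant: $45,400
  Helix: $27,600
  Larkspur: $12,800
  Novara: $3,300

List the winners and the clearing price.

Ordering the bids: 56,300 (Pike), 48,800 (Orion), 47,400 (Quill), 45,400 (Verdant), 29,500 (Talon), …
The 3 highest are Pike, Orion, Quill.
Clearing price = highest rejected bid = $45,400.

Pike, Orion, Quill; each pays $45,400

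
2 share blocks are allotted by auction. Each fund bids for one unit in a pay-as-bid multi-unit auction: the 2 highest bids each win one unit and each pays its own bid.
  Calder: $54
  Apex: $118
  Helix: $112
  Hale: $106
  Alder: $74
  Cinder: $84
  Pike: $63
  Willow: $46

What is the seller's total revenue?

Ordering the bids: 118 (Apex), 112 (Helix), 106 (Hale), 84 (Cinder), …
Winners (2 units): Apex, Helix.
Total revenue = 118 + 112 = $230.

Total revenue: $230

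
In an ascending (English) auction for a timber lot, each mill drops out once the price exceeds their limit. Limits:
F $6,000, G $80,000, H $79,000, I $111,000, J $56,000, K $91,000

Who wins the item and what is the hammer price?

Rule: the price rises until one bidder remains; the winner pays the price at which the last rival dropped out.
Limits in order: 111,000 (I) > 91,000 (K) > 80,000 (G) > 79,000 (H) > 56,000 (J) > 6,000 (F)
Once the price passes $91,000, only I is left; the hammer falls at K's limit of $91,000.

I wins at $91,000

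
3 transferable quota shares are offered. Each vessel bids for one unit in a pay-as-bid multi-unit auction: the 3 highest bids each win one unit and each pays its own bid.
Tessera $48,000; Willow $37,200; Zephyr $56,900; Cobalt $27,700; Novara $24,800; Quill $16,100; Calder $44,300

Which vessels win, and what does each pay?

Zephyr $56,900, Tessera $48,000, Calder $44,300

Sorting: 56,900 (Zephyr), 48,000 (Tessera), 44,300 (Calder), 37,200 (Willow), 27,700 (Cobalt), …
Winners (3 units): Zephyr, Tessera, Calder.
Each winner pays its own bid: Zephyr $56,900, Tessera $48,000, Calder $44,300.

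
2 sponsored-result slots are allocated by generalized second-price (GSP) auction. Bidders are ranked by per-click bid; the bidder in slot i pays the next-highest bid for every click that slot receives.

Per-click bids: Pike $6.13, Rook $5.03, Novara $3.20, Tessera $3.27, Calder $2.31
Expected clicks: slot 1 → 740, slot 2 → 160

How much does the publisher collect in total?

Total revenue: $4245.40

Sorting advertisers: $6.13 (Pike) > $5.03 (Rook) > $3.27 (Tessera) > …
Slot 1: Pike pays $5.03 × 740 = $3722.20
Slot 2: Rook pays $3.27 × 160 = $523.20
Total = $4245.40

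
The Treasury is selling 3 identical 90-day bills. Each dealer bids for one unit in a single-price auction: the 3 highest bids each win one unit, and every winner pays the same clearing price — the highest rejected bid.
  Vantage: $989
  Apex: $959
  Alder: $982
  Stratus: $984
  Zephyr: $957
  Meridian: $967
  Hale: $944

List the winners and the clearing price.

Vantage, Stratus, Alder; each pays $967

Ordering the bids: 989 (Vantage), 984 (Stratus), 982 (Alder), 967 (Meridian), 959 (Apex), …
Top 3: Vantage, Stratus, Alder.
Clearing price = highest rejected bid = $967.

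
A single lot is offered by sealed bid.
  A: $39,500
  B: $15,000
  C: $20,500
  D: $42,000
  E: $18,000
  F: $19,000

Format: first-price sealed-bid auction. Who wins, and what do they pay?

D pays $42,000

Bids ranked: 42,000 (D) > 39,500 (A) > 20,500 (C) > 19,000 (F) > 18,000 (E) > 15,000 (B)
First-price: D pays what they bid, $42,000.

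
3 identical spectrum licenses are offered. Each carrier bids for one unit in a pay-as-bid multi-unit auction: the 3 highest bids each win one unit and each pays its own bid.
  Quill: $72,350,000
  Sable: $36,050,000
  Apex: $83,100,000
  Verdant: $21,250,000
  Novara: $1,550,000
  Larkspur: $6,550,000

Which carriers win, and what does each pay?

Bids ranked high→low: 83,100,000 (Apex), 72,350,000 (Quill), 36,050,000 (Sable), 21,250,000 (Verdant), 6,550,000 (Larkspur), …
Winners (3 units): Apex, Quill, Sable.
Each winner pays its own bid: Apex $83,100,000, Quill $72,350,000, Sable $36,050,000.

Apex $83,100,000, Quill $72,350,000, Sable $36,050,000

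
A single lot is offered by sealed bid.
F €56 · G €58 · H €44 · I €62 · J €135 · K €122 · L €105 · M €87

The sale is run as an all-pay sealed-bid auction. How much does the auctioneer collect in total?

Sorting bids: 135 (J) > 122 (K) > 105 (L) > 87 (M) > 62 (I) > 58 (G) > …
J wins with the top bid; all bids are sunk regardless.
Every bidder forfeits their bid regardless of winning.
Revenue = 56 + 58 + 44 + 62 + 135 + 122 + 105 + 87 = €669.

Total revenue: €669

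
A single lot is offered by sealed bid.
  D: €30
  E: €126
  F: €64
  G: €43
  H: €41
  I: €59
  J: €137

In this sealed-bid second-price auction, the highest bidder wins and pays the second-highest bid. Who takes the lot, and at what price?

J pays €126

Bids in order: 137 (J) > 126 (E) > 64 (F) > 59 (I) > 43 (G) > 41 (H) > …
J is highest; pays the second-highest bid, €126.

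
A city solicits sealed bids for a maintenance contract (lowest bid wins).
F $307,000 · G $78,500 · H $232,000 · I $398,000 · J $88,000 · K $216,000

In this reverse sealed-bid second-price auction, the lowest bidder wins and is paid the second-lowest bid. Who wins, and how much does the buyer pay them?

Sorting bids: 78,500 (G) < 88,000 (J) < 216,000 (K) < 232,000 (H) < 307,000 (F) < 398,000 (I)
G wins with the lowest bid; price is set by the runner-up at $88,000.

G is paid $88,000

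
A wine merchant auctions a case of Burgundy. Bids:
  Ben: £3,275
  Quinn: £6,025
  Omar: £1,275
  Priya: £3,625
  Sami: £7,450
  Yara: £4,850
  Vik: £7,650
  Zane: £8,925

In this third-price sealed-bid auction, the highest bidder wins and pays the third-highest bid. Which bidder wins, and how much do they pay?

Bids ranked: 8,925 (Zane) > 7,650 (Vik) > 7,450 (Sami) > 6,025 (Quinn) > 4,850 (Yara) > 3,625 (Priya) > …
Zane is highest; pays the third-highest bid, £7,450.

Zane pays £7,450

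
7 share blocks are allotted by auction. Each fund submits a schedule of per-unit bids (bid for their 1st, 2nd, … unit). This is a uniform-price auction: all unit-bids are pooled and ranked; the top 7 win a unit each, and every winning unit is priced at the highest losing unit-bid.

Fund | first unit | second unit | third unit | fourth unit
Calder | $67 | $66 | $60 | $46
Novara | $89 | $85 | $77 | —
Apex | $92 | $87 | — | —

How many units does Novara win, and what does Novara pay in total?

Novara: 3 units, pays $180

All unit-bids, highest first — top 7: 92 (Apex-1), 89 (Novara-1), 87 (Apex-2), 85 (Novara-2), 77 (Novara-3), 67 (Calder-1), 66 (Calder-2)
First bid not allocated: $60.
Novara wins 3 unit(s) at $60 each.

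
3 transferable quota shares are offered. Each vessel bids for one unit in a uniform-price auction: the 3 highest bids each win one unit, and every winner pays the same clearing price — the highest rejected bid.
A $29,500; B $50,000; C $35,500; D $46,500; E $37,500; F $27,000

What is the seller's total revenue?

Total revenue: $106,500

Bids ranked high→low: 50,000 (B), 46,500 (D), 37,500 (E), 35,500 (C), 29,500 (A), …
The 3 highest are B, D, E.
First losing bid is C's $35,500, which sets the uniform price.
Total revenue = 3 × $35,500 = $106,500.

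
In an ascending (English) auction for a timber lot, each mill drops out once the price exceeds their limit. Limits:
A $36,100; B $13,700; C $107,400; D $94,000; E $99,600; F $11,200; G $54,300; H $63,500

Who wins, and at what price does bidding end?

Ascending (English) auction: the price rises until one bidder remains; the winner pays the price at which the last rival dropped out.
Sorting limits: 107,400 (C) > 99,600 (E) > 94,000 (D) > 63,500 (H) > 54,300 (G) > 36,100 (A) > …
Once the price passes $99,600, only C is left; the hammer falls at E's limit of $99,600.

C wins at $99,600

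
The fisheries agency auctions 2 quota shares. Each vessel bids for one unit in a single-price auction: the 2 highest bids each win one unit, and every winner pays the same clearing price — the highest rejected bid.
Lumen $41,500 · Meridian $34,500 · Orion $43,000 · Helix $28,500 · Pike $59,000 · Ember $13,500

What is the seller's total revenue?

Ordering the bids: 59,000 (Pike), 43,000 (Orion), 41,500 (Lumen), 34,500 (Meridian), …
Winners (2 units): Pike, Orion.
First losing bid is Lumen's $41,500, which sets the uniform price.
Total revenue = 2 × $41,500 = $83,000.

Total revenue: $83,000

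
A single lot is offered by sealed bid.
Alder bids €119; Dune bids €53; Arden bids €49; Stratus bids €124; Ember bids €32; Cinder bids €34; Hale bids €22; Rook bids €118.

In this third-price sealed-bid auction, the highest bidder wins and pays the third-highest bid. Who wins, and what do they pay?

Stratus pays €118

Bids in order: 124 (Stratus) > 119 (Alder) > 118 (Rook) > 53 (Dune) > 49 (Arden) > 34 (Cinder) > …
Stratus is highest; pays the third-highest bid, €118.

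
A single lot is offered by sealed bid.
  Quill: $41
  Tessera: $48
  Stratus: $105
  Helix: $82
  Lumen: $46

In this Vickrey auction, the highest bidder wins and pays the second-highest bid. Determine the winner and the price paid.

Sorting bids: 105 (Stratus) > 82 (Helix) > 48 (Tessera) > 46 (Lumen) > 41 (Quill)
Stratus is highest; pays the second-highest bid, $82.

Stratus pays $82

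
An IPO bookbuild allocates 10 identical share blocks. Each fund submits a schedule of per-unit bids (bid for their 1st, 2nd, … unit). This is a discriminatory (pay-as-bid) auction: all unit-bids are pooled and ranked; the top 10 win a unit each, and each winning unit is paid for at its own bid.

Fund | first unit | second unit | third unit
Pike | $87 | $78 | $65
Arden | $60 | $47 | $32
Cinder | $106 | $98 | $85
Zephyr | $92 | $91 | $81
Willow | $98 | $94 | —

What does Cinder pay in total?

Merging the schedules and taking the best 10: 106 (Cinder-1), 98 (Cinder-2), 98 (Willow-1), 94 (Willow-2), 92 (Zephyr-1), 91 (Zephyr-2), 87 (Pike-1), 85 (Cinder-3), 81 (Zephyr-3), 78 (Pike-2)
Next rejected bid: $65 (not a price — pay-as-bid).
Cinder's winning unit-bids: 106 + 98 + 85 = $289.

Cinder pays $289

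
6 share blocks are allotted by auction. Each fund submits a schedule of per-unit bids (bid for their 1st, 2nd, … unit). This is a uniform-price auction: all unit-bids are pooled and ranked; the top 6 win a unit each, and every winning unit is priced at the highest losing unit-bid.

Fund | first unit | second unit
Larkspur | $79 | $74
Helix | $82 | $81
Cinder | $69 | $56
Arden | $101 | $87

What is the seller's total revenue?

All unit-bids, highest first — top 6: 101 (Arden-1), 87 (Arden-2), 82 (Helix-1), 81 (Helix-2), 79 (Larkspur-1), 74 (Larkspur-2)
Highest rejected unit-bid = $69.
Allocation: Arden 2, Helix 2, Larkspur 2. Every unit priced at $69.
Revenue = 6 × 69 = $414.

Total revenue: $414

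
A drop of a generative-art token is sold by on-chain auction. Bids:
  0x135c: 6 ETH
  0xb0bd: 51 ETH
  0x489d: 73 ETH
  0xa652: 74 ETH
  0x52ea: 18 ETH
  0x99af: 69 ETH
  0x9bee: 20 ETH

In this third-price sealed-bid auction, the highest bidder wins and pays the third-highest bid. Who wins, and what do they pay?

Rule: the highest bidder wins and pays the third-highest bid.
Sorting bids: 74 (0xa652) > 73 (0x489d) > 69 (0x99af) > 51 (0xb0bd) > 20 (0x9bee) > 18 (0x52ea) > …
0xa652 wins; payment is bid #3 in the ranking = 69 ETH.

0xa652 pays 69 ETH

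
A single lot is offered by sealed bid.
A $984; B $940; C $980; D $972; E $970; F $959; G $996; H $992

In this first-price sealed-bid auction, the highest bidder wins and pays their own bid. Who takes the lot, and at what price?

G pays $996

Bids in order: 996 (G) > 992 (H) > 984 (A) > 980 (C) > 972 (D) > 970 (E) > …
G is highest → pays own bid, $996.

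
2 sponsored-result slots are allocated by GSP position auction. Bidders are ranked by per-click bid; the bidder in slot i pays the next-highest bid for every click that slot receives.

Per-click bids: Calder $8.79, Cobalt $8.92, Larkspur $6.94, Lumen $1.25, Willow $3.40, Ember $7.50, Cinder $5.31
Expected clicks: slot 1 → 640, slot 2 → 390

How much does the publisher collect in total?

Total revenue: $8550.60

Sorting advertisers: $8.92 (Cobalt) > $8.79 (Calder) > $7.50 (Ember) > …
Slot 1: Cobalt pays $8.79 × 640 = $5625.60
Slot 2: Calder pays $7.50 × 390 = $2925.00
Total = $8550.60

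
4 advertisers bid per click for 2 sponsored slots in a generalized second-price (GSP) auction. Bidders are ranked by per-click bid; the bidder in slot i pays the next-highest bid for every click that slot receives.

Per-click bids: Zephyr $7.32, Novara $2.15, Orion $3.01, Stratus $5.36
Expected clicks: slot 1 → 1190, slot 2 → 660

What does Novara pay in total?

Per-click bids in order: $7.32 (Zephyr) > $5.36 (Stratus) > $3.01 (Orion) > …
Novara ranks below slot 2 → no slot, pays nothing.

Novara pays $0.00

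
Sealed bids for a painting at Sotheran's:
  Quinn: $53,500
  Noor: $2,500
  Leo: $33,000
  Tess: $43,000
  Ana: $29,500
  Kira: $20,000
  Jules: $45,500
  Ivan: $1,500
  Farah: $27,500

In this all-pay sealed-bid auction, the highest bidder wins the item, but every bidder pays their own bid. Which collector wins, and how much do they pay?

Quinn pays $53,500

All-pay sealed-bid auction: the highest bidder wins the item, but every bidder pays their own bid.
Sorting bids: 53,500 (Quinn) > 45,500 (Jules) > 43,000 (Tess) > 33,000 (Leo) > 29,500 (Ana) > 27,500 (Farah) > …
Quinn is highest and takes the item; every bidder forfeits their bid.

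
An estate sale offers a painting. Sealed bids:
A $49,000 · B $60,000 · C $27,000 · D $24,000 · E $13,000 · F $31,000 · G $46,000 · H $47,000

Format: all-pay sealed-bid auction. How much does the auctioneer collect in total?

Total revenue: $297,000

Bids ranked: 60,000 (B) > 49,000 (A) > 47,000 (H) > 46,000 (G) > 31,000 (F) > 27,000 (C) > …
B wins with the top bid; all bids are sunk regardless.
Every bidder forfeits their bid regardless of winning.
Revenue = 49,000 + 60,000 + 27,000 + 24,000 + 13,000 + 31,000 + 46,000 + 47,000 = $297,000.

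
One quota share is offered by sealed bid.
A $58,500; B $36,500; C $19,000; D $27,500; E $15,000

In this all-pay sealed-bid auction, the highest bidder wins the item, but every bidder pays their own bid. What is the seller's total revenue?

Total revenue: $156,500

Bids ranked: 58,500 (A) > 36,500 (B) > 27,500 (D) > 19,000 (C) > 15,000 (E)
Every bidder forfeits their bid regardless of winning.
Revenue = 58,500 + 36,500 + 19,000 + 27,500 + 15,000 = $156,500.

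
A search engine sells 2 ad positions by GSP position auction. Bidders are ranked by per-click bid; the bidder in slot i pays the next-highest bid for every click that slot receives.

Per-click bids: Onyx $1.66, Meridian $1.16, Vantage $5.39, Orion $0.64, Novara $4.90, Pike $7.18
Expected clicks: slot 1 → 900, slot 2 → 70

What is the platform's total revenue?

Total revenue: $5194.00

Sorting advertisers: $7.18 (Pike) > $5.39 (Vantage) > $4.90 (Novara) > …
Slot 1: Pike pays $5.39 × 900 = $4851.00
Slot 2: Vantage pays $4.90 × 70 = $343.00
Total = $5194.00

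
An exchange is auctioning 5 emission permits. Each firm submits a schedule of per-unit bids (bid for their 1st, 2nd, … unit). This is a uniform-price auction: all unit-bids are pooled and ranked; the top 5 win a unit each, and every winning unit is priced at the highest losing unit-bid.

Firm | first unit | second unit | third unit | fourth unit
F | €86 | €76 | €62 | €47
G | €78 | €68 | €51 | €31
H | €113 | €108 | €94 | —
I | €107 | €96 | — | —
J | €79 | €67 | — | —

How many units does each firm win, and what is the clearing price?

All unit-bids, highest first — top 5: 113 (H-1), 108 (H-2), 107 (I-1), 96 (I-2), 94 (H-3)
First bid not allocated: €86.
Allocation: H 3, I 2.

H 3, I 2; clearing price €86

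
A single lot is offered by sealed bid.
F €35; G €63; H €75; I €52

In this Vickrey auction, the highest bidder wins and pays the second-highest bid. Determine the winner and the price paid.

Bids ranked: 75 (H) > 63 (G) > 52 (I) > 35 (F)
H wins with the highest bid; price is set by the runner-up at €63.

H pays €63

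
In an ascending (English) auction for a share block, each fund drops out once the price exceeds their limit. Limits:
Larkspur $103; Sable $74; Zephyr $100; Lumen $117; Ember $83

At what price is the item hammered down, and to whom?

Limits ranked: 117 (Lumen) > 103 (Larkspur) > 100 (Zephyr) > 83 (Ember) > 74 (Sable)
Once the price passes $103, only Lumen is left; the hammer falls at Larkspur's limit of $103.

Lumen wins at $103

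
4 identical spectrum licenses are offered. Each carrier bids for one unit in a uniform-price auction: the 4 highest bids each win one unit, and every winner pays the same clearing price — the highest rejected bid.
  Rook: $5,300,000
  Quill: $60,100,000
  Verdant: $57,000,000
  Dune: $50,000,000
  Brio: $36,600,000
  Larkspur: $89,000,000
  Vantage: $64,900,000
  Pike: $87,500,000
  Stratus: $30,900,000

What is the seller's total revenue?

Ordering the bids: 89,000,000 (Larkspur), 87,500,000 (Pike), 64,900,000 (Vantage), 60,100,000 (Quill), 57,000,000 (Verdant), 50,000,000 (Dune), …
Top 4: Larkspur, Pike, Vantage, Quill.
Highest unsuccessful bid: $57,000,000 → clearing price.
Total revenue = 4 × $57,000,000 = $228,000,000.

Total revenue: $228,000,000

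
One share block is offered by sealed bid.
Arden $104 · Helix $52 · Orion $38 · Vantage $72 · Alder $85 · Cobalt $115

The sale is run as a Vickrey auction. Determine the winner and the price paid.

Bids ranked: 115 (Cobalt) > 104 (Arden) > 85 (Alder) > 72 (Vantage) > 52 (Helix) > 38 (Orion)
Second-price: Cobalt pays Arden's bid of $104.

Cobalt pays $104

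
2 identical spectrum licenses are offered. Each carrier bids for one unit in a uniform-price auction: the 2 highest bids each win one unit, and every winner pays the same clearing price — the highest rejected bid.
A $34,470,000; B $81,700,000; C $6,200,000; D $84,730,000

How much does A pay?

Sorting: 84,730,000 (D), 81,700,000 (B), 34,470,000 (A), 6,200,000 (C)
The 2 highest are D, B.
Clearing price = highest rejected bid = $34,470,000.
A does not win → pays $0.

A pays $0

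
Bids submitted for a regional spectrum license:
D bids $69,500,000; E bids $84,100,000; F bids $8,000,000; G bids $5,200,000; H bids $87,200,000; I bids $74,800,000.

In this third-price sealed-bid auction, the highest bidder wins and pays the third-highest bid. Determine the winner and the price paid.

H pays $74,800,000

Sorting bids: 87,200,000 (H) > 84,100,000 (E) > 74,800,000 (I) > 69,500,000 (D) > 8,000,000 (F) > 5,200,000 (G)
H wins; payment is bid #3 in the ranking = $74,800,000.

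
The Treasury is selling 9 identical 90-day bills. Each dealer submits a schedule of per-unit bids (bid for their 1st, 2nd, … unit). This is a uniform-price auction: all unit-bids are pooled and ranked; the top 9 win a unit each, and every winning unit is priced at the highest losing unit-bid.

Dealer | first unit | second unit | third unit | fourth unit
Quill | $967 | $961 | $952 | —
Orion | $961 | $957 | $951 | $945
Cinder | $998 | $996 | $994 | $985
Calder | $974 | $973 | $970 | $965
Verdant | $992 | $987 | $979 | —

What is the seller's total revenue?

Total revenue: $8,730

All unit-bids, highest first — top 9: 998 (Cinder-1), 996 (Cinder-2), 994 (Cinder-3), 992 (Verdant-1), 987 (Verdant-2), 985 (Cinder-4), 979 (Verdant-3), 974 (Calder-1), 973 (Calder-2)
Highest rejected unit-bid = $970.
Allocation: Calder 2, Cinder 4, Verdant 3. Every unit priced at $970.
Revenue = 9 × 970 = $8,730.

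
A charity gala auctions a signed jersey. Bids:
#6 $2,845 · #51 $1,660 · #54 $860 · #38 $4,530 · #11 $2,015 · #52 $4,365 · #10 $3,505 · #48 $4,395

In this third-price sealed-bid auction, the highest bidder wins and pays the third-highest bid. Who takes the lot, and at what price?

Bids in order: 4,530 (#38) > 4,395 (#48) > 4,365 (#52) > 3,505 (#10) > 2,845 (#6) > 2,015 (#11) > …
#38 wins; payment is bid #3 in the ranking = $4,365.

#38 pays $4,365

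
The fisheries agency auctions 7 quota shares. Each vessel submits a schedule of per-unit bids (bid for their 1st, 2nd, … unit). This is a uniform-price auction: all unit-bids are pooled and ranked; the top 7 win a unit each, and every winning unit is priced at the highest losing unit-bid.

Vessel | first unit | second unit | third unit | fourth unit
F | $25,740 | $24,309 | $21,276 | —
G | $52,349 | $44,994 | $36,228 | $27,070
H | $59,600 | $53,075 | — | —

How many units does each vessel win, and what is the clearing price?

F 1, G 4, H 2; clearing price $24,309

All unit-bids, highest first — top 7: 59,600 (H-1), 53,075 (H-2), 52,349 (G-1), 44,994 (G-2), 36,228 (G-3), 27,070 (G-4), 25,740 (F-1)
Highest rejected unit-bid = $24,309.
Allocation: F 1, G 4, H 2.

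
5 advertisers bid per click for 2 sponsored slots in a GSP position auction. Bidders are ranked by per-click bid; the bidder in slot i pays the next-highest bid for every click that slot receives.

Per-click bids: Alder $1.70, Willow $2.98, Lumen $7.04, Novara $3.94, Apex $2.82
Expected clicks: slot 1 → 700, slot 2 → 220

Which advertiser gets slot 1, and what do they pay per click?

Lumen; $3.94 per click

Per-click bids in order: $7.04 (Lumen) > $3.94 (Novara) > $2.98 (Willow) > …
Slot 1 goes to the first-ranked bidder, Lumen, who pays the next bid down: $3.94/click.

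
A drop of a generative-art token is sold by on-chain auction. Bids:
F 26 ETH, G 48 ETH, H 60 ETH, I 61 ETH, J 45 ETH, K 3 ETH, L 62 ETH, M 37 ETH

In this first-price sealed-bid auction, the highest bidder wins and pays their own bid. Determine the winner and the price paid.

Bids ranked: 62 (L) > 61 (I) > 60 (H) > 48 (G) > 45 (J) > 37 (M) > …
L is highest → pays own bid, 62 ETH.

L pays 62 ETH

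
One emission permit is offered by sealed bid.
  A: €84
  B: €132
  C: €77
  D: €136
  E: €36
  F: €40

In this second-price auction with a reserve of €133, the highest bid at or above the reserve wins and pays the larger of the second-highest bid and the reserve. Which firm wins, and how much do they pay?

Bids ranked: 136 (D) > 132 (B) > 84 (A) > 77 (C) > 40 (F) > 36 (E)
Highest eligible bid: D at €136.
max(second-highest €132, reserve €133) = €133.

D pays €133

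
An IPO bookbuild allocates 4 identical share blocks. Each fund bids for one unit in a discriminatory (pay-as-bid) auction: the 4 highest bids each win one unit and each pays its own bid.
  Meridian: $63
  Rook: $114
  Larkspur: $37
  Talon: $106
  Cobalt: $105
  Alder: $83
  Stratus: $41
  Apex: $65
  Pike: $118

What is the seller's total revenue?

Bids ranked high→low: 118 (Pike), 114 (Rook), 106 (Talon), 105 (Cobalt), 83 (Alder), 65 (Apex), …
Winners (4 units): Pike, Rook, Talon, Cobalt.
Total revenue = 118 + 114 + 106 + 105 = $443.

Total revenue: $443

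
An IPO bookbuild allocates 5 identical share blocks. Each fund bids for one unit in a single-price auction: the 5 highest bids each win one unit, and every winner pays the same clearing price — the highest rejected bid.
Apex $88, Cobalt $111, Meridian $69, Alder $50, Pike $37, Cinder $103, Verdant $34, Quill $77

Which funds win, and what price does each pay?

Cobalt, Cinder, Apex, Quill, Meridian; each pays $50

Sorting: 111 (Cobalt), 103 (Cinder), 88 (Apex), 77 (Quill), 69 (Meridian), 50 (Alder), 37 (Pike), …
Winners (5 units): Cobalt, Cinder, Apex, Quill, Meridian.
First losing bid is Alder's $50, which sets the uniform price.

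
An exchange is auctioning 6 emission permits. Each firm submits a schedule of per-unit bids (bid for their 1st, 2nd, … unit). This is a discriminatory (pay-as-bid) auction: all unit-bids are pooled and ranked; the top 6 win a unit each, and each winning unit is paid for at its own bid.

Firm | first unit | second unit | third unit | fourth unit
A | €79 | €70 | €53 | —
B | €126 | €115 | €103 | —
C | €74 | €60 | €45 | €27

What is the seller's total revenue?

Total revenue: €567

All unit-bids, highest first — top 6: 126 (B-1), 115 (B-2), 103 (B-3), 79 (A-1), 74 (C-1), 70 (A-2)
Next rejected bid: €60 (not a price — pay-as-bid).
Each winning unit pays its own bid.
Revenue = 126 + 115 + 103 + 79 + 74 + 70 = €567.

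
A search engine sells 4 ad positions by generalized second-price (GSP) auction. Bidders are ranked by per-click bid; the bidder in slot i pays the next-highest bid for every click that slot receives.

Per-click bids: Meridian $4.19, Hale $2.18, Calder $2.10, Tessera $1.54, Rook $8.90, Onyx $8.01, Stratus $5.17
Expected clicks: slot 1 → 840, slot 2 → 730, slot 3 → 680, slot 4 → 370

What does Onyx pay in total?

Onyx pays $3774.10

Ranked by bid: $8.90 (Rook) > $8.01 (Onyx) > $5.17 (Stratus) > $4.19 (Meridian) > $2.18 (Hale) > …
Onyx holds slot 2 → pays next bid $5.17 × 730 clicks = $3774.10.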